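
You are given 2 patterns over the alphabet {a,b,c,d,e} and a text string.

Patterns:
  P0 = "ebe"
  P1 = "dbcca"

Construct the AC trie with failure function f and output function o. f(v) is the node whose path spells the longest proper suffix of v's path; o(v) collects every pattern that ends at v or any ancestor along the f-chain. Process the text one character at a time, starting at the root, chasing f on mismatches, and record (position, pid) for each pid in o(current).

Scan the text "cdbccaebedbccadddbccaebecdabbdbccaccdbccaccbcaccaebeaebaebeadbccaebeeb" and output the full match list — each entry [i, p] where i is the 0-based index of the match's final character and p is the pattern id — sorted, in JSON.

Construct AC machine:
Trie nodes:
  0='ε' goto d→4 e→1
  1='e' goto b→2
  2='eb' goto e→3
  3='ebe' goto ·  ←P0
  4='d' goto b→5
  5='db' goto c→6
  6='dbc' goto c→7
  7='dbcc' goto a→8
  8='dbcca' goto ·  ←P1

Failure links (BFS by depth):
  n1('e'): parent n0 fail=0; on 'e' 0 → fail=0;  out ∅∪∅=∅
  n4('d'): parent n0 fail=0; on 'd' 0 → fail=0;  out ∅∪∅=∅
  n2('eb'): parent n1 fail=0; on 'b' 0 → fail=0;  out ∅∪∅=∅
  n5('db'): parent n4 fail=0; on 'b' 0 → fail=0;  out ∅∪∅=∅
  n3('ebe'): parent n2 fail=0; on 'e' 0 → fail=1;  out {0}∪∅={0}
  n6('dbc'): parent n5 fail=0; on 'c' 0 → fail=0;  out ∅∪∅=∅
  n7('dbcc'): parent n6 fail=0; on 'c' 0 → fail=0;  out ∅∪∅=∅
  n8('dbcca'): parent n7 fail=0; on 'a' 0 → fail=0;  out {1}∪∅={1}

Run:
[0] read 'c'  n0⇒n0
[1] read 'd'  n0⇒n4
[2] read 'b'  n4⇒n5
[3] read 'c'  n5⇒n6
[4] read 'c'  n6⇒n7
[5] read 'a'  n7⇒n8  emit P1@[1:5]
[6] read 'e'  n8⇒n1 ·f
[7] read 'b'  n1⇒n2
[8] read 'e'  n2⇒n3  emit P0@[6:8]
[9] read 'd'  n3⇒n4 ·f
[10] read 'b'  n4⇒n5
[11] read 'c'  n5⇒n6
[12] read 'c'  n6⇒n7
[13] read 'a'  n7⇒n8  emit P1@[9:13]
[14] read 'd'  n8⇒n4 ·f
[15] read 'd'  n4⇒n4 ·f
[16] read 'd'  n4⇒n4 ·f
[17] read 'b'  n4⇒n5
[18] read 'c'  n5⇒n6
[19] read 'c'  n6⇒n7
[20] read 'a'  n7⇒n8  emit P1@[16:20]
[21] read 'e'  n8⇒n1 ·f
[22] read 'b'  n1⇒n2
[23] read 'e'  n2⇒n3  emit P0@[21:23]
[24] read 'c'  n3⇒n0 ·f
[25] read 'd'  n0⇒n4
[26] read 'a'  n4⇒n0 ·f
[27] read 'b'  n0⇒n0
[28] read 'b'  n0⇒n0
[29] read 'd'  n0⇒n4
[30] read 'b'  n4⇒n5
[31] read 'c'  n5⇒n6
[32] read 'c'  n6⇒n7
[33] read 'a'  n7⇒n8  emit P1@[29:33]
[34] read 'c'  n8⇒n0 ·f
[35] read 'c'  n0⇒n0
[36] read 'd'  n0⇒n4
[37] read 'b'  n4⇒n5
[38] read 'c'  n5⇒n6
[39] read 'c'  n6⇒n7
[40] read 'a'  n7⇒n8  emit P1@[36:40]
[41] read 'c'  n8⇒n0 ·f
[42] read 'c'  n0⇒n0
[43] read 'b'  n0⇒n0
[44] read 'c'  n0⇒n0
[45] read 'a'  n0⇒n0
[46] read 'c'  n0⇒n0
[47] read 'c'  n0⇒n0
[48] read 'a'  n0⇒n0
[49] read 'e'  n0⇒n1
[50] read 'b'  n1⇒n2
[51] read 'e'  n2⇒n3  emit P0@[49:51]
[52] read 'a'  n3⇒n0 ·f
[53] read 'e'  n0⇒n1
[54] read 'b'  n1⇒n2
[55] read 'a'  n2⇒n0 ·f
[56] read 'e'  n0⇒n1
[57] read 'b'  n1⇒n2
[58] read 'e'  n2⇒n3  emit P0@[56:58]
[59] read 'a'  n3⇒n0 ·f
[60] read 'd'  n0⇒n4
[61] read 'b'  n4⇒n5
[62] read 'c'  n5⇒n6
[63] read 'c'  n6⇒n7
[64] read 'a'  n7⇒n8  emit P1@[60:64]
[65] read 'e'  n8⇒n1 ·f
[66] read 'b'  n1⇒n2
[67] read 'e'  n2⇒n3  emit P0@[65:67]
[68] read 'e'  n3⇒n1 ·f
[69] read 'b'  n1⇒n2

All matches (sorted): [[5,1],[8,0],[13,1],[20,1],[23,0],[33,1],[40,1],[51,0],[58,0],[64,1],[67,0]]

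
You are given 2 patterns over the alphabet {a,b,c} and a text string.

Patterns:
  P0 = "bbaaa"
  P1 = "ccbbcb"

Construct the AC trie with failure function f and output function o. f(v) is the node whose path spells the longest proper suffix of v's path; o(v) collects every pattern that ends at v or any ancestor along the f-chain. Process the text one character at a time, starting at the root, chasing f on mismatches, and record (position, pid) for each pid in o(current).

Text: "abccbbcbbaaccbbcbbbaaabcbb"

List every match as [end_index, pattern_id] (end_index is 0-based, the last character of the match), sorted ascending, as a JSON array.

Construct AC machine:
Trie nodes:
  0='ε' goto b→1 c→6
  1='b' goto b→2
  2='bb' goto a→3
  3='bba' goto a→4
  4='bbaa' goto a→5
  5='bbaaa' goto ·  [P0 ends]
  6='c' goto c→7
  7='cc' goto b→8
  8='ccb' goto b→9
  9='ccbb' goto c→10
  10='ccbbc' goto b→11
  11='ccbbcb' goto ·  [P1 ends]

BFS fail/out derivation:
  fail(1) 'b': from fail(0)=0 chase 'b': 0 ⇒ 0;  out=∅∪out(0)=∅
  fail(6) 'c': from fail(0)=0 chase 'c': 0 ⇒ 0;  out=∅∪out(0)=∅
  fail(2) 'bb': from fail(1)=0 chase 'b': 0 ⇒ 1;  out=∅∪out(1)=∅
  fail(7) 'cc': from fail(6)=0 chase 'c': 0 ⇒ 6;  out=∅∪out(6)=∅
  fail(3) 'bba': from fail(2)=1 chase 'a': 1→0 ⇒ 0;  out=∅∪out(0)=∅
  fail(8) 'ccb': from fail(7)=6 chase 'b': 6→0 ⇒ 1;  out=∅∪out(1)=∅
  fail(4) 'bbaa': from fail(3)=0 chase 'a': 0 ⇒ 0;  out=∅∪out(0)=∅
  fail(9) 'ccbb': from fail(8)=1 chase 'b': 1 ⇒ 2;  out=∅∪out(2)=∅
  fail(5) 'bbaaa': from fail(4)=0 chase 'a': 0 ⇒ 0;  out={0}∪out(0)={0}
  fail(10) 'ccbbc': from fail(9)=2 chase 'c': 2→1→0 ⇒ 6;  out=∅∪out(6)=∅
  fail(11) 'ccbbcb': from fail(10)=6 chase 'b': 6→0 ⇒ 1;  out={1}∪out(1)={1}

Text stream:
i=0 'a': node 0→0
i=1 'b': node 0→1
i=2 'c': node 1→6 (fail-walked)
i=3 'c': node 6→7
i=4 'b': node 7→8
i=5 'b': node 8→9
i=6 'c': node 9→10
i=7 'b': node 10→11  emit P1@[2:7]
i=8 'b': node 11→2 (fail-walked)
i=9 'a': node 2→3
i=10 'a': node 3→4
i=11 'c': node 4→6 (fail-walked)
i=12 'c': node 6→7
i=13 'b': node 7→8
i=14 'b': node 8→9
i=15 'c': node 9→10
i=16 'b': node 10→11  emit P1@[11:16]
i=17 'b': node 11→2 (fail-walked)
i=18 'b': node 2→2 (fail-walked)
i=19 'a': node 2→3
i=20 'a': node 3→4
i=21 'a': node 4→5  emit P0@[17:21]
i=22 'b': node 5→1 (fail-walked)
i=23 'c': node 1→6 (fail-walked)
i=24 'b': node 6→1 (fail-walked)
i=25 'b': node 1→2

Result: [[7,1],[16,1],[21,0]]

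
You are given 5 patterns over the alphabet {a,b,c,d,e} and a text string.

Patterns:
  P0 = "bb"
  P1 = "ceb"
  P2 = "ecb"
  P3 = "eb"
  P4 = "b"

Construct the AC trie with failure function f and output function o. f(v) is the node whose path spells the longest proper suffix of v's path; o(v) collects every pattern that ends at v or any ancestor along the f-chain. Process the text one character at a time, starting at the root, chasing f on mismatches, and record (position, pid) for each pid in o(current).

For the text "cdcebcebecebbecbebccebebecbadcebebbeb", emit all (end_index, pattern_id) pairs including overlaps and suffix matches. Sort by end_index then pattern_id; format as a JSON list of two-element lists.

Construct AC machine:
Trie (insert patterns):
  n0 'ε': b→1 c→3 e→6
  n1 'b': b→2  ←P4
  n2 'bb': ·  ←P0
  n3 'c': e→4
  n4 'ce': b→5
  n5 'ceb': ·  ←P1
  n6 'e': b→9 c→7
  n7 'ec': b→8
  n8 'ecb': ·  ←P2
  n9 'eb': ·  ←P3

BFS fail/out derivation:
  n1('b'): parent n0 fail=0; on 'b' 0 → fail=0;  out {4}∪∅={4}
  n3('c'): parent n0 fail=0; on 'c' 0 → fail=0;  out ∅∪∅=∅
  n6('e'): parent n0 fail=0; on 'e' 0 → fail=0;  out ∅∪∅=∅
  n2('bb'): parent n1 fail=0; on 'b' 0 → fail=1;  out {0}∪{4}={0,4}
  n4('ce'): parent n3 fail=0; on 'e' 0 → fail=6;  out ∅∪∅=∅
  n7('ec'): parent n6 fail=0; on 'c' 0 → fail=3;  out ∅∪∅=∅
  n9('eb'): parent n6 fail=0; on 'b' 0 → fail=1;  out {3}∪{4}={3,4}
  n5('ceb'): parent n4 fail=6; on 'b' 6 → fail=9;  out {1}∪{3,4}={1,3,4}
  n8('ecb'): parent n7 fail=3; on 'b' 3→0 → fail=1;  out {2}∪{4}={2,4}

Text stream:
[0] read 'c'  n0⇒n3
[1] read 'd'  n3⇒n0 (fail-walked)
[2] read 'c'  n0⇒n3
[3] read 'e'  n3⇒n4
[4] read 'b'  n4⇒n5  emit P1@[2:4],P3@[3:4],P4@[4:4]
[5] read 'c'  n5⇒n3 (fail-walked)
[6] read 'e'  n3⇒n4
[7] read 'b'  n4⇒n5  emit P1@[5:7],P3@[6:7],P4@[7:7]
[8] read 'e'  n5⇒n6 (fail-walked)
[9] read 'c'  n6⇒n7
[10] read 'e'  n7⇒n4 (fail-walked)
[11] read 'b'  n4⇒n5  emit P1@[9:11],P3@[10:11],P4@[11:11]
[12] read 'b'  n5⇒n2 (fail-walked)  emit P0@[11:12],P4@[12:12]
[13] read 'e'  n2⇒n6 (fail-walked)
[14] read 'c'  n6⇒n7
[15] read 'b'  n7⇒n8  emit P2@[13:15],P4@[15:15]
[16] read 'e'  n8⇒n6 (fail-walked)
[17] read 'b'  n6⇒n9  emit P3@[16:17],P4@[17:17]
[18] read 'c'  n9⇒n3 (fail-walked)
[19] read 'c'  n3⇒n3 (fail-walked)
[20] read 'e'  n3⇒n4
[21] read 'b'  n4⇒n5  emit P1@[19:21],P3@[20:21],P4@[21:21]
[22] read 'e'  n5⇒n6 (fail-walked)
[23] read 'b'  n6⇒n9  emit P3@[22:23],P4@[23:23]
[24] read 'e'  n9⇒n6 (fail-walked)
[25] read 'c'  n6⇒n7
[26] read 'b'  n7⇒n8  emit P2@[24:26],P4@[26:26]
[27] read 'a'  n8⇒n0 (fail-walked)
[28] read 'd'  n0⇒n0
[29] read 'c'  n0⇒n3
[30] read 'e'  n3⇒n4
[31] read 'b'  n4⇒n5  emit P1@[29:31],P3@[30:31],P4@[31:31]
[32] read 'e'  n5⇒n6 (fail-walked)
[33] read 'b'  n6⇒n9  emit P3@[32:33],P4@[33:33]
[34] read 'b'  n9⇒n2 (fail-walked)  emit P0@[33:34],P4@[34:34]
[35] read 'e'  n2⇒n6 (fail-walked)
[36] read 'b'  n6⇒n9  emit P3@[35:36],P4@[36:36]

Matches: [[4,1],[4,3],[4,4],[7,1],[7,3],[7,4],[11,1],[11,3],[11,4],[12,0],[12,4],[15,2],[15,4],[17,3],[17,4],[21,1],[21,3],[21,4],[23,3],[23,4],[26,2],[26,4],[31,1],[31,3],[31,4],[33,3],[33,4],[34,0],[34,4],[36,3],[36,4]]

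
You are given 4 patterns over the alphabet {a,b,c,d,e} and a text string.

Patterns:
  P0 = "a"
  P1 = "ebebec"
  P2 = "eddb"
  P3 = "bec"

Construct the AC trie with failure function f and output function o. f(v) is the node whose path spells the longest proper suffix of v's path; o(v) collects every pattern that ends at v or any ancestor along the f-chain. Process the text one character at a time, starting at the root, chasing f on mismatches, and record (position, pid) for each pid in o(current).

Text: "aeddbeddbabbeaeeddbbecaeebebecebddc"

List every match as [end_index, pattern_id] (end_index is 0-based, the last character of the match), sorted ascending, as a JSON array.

Build:
Trie nodes:
  n0 'ε': a→1 b→11 e→2
  n1 'a': ·  ←P0
  n2 'e': b→3 d→8
  n3 'eb': e→4
  n4 'ebe': b→5
  n5 'ebeb': e→6
  n6 'ebebe': c→7
  n7 'ebebec': ·  ←P1
  n8 'ed': d→9
  n9 'edd': b→10
  n10 'eddb': ·  ←P2
  n11 'b': e→12
  n12 'be': c→13
  n13 'bec': ·  ←P3

BFS fail/out derivation:
  n1('a'): parent n0 fail=0; on 'a' 0 → fail=0;  out {0}∪∅={0}
  n2('e'): parent n0 fail=0; on 'e' 0 → fail=0;  out ∅∪∅=∅
  n11('b'): parent n0 fail=0; on 'b' 0 → fail=0;  out ∅∪∅=∅
  n3('eb'): parent n2 fail=0; on 'b' 0 → fail=11;  out ∅∪∅=∅
  n8('ed'): parent n2 fail=0; on 'd' 0 → fail=0;  out ∅∪∅=∅
  n12('be'): parent n11 fail=0; on 'e' 0 → fail=2;  out ∅∪∅=∅
  n4('ebe'): parent n3 fail=11; on 'e' 11 → fail=12;  out ∅∪∅=∅
  n9('edd'): parent n8 fail=0; on 'd' 0 → fail=0;  out ∅∪∅=∅
  n13('bec'): parent n12 fail=2; on 'c' 2→0 → fail=0;  out {3}∪∅={3}
  n5('ebeb'): parent n4 fail=12; on 'b' 12→2 → fail=3;  out ∅∪∅=∅
  n10('eddb'): parent n9 fail=0; on 'b' 0 → fail=11;  out {2}∪∅={2}
  n6('ebebe'): parent n5 fail=3; on 'e' 3 → fail=4;  out ∅∪∅=∅
  n7('ebebec'): parent n6 fail=4; on 'c' 4→12 → fail=13;  out {1}∪{3}={1,3}

Text stream:
[0] read 'a'  n0⇒n1  → match P0@[0:0]
[1] read 'e'  n1⇒n2 (via fail)
[2] read 'd'  n2⇒n8
[3] read 'd'  n8⇒n9
[4] read 'b'  n9⇒n10  → match P2@[1:4]
[5] read 'e'  n10⇒n12 (via fail)
[6] read 'd'  n12⇒n8 (via fail)
[7] read 'd'  n8⇒n9
[8] read 'b'  n9⇒n10  → match P2@[5:8]
[9] read 'a'  n10⇒n1 (via fail)  → match P0@[9:9]
[10] read 'b'  n1⇒n11 (via fail)
[11] read 'b'  n11⇒n11 (via fail)
[12] read 'e'  n11⇒n12
[13] read 'a'  n12⇒n1 (via fail)  → match P0@[13:13]
[14] read 'e'  n1⇒n2 (via fail)
[15] read 'e'  n2⇒n2 (via fail)
[16] read 'd'  n2⇒n8
[17] read 'd'  n8⇒n9
[18] read 'b'  n9⇒n10  → match P2@[15:18]
[19] read 'b'  n10⇒n11 (via fail)
[20] read 'e'  n11⇒n12
[21] read 'c'  n12⇒n13  → match P3@[19:21]
[22] read 'a'  n13⇒n1 (via fail)  → match P0@[22:22]
[23] read 'e'  n1⇒n2 (via fail)
[24] read 'e'  n2⇒n2 (via fail)
[25] read 'b'  n2⇒n3
[26] read 'e'  n3⇒n4
[27] read 'b'  n4⇒n5
[28] read 'e'  n5⇒n6
[29] read 'c'  n6⇒n7  → match P1@[24:29],P3@[27:29]
[30] read 'e'  n7⇒n2 (via fail)
[31] read 'b'  n2⇒n3
[32] read 'd'  n3⇒n0 (via fail)
[33] read 'd'  n0⇒n0
[34] read 'c'  n0⇒n0

All matches (sorted): [[0,0],[4,2],[8,2],[9,0],[13,0],[18,2],[21,3],[22,0],[29,1],[29,3]]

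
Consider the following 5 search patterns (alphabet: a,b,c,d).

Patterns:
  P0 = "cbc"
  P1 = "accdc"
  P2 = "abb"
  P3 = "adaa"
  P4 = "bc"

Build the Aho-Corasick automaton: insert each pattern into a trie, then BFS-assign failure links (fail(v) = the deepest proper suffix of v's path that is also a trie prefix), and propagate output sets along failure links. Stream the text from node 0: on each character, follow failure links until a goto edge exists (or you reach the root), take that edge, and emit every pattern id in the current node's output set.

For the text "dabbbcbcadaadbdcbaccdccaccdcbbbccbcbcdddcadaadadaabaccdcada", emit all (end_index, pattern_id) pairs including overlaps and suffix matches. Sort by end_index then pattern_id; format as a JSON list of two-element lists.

Build:
Trie (insert patterns):
  0='ε' goto a→4 b→14 c→1
  1='c' goto b→2
  2='cb' goto c→3
  3='cbc' goto ·  ←P0
  4='a' goto b→9 c→5 d→11
  5='ac' goto c→6
  6='acc' goto d→7
  7='accd' goto c→8
  8='accdc' goto ·  ←P1
  9='ab' goto b→10
  10='abb' goto ·  ←P2
  11='ad' goto a→12
  12='ada' goto a→13
  13='adaa' goto ·  ←P3
  14='b' goto c→15
  15='bc' goto ·  ←P4

BFS fail/out derivation:
  n1('c'): parent n0 fail=0; on 'c' 0 → fail=0;  out ∅∪∅=∅
  n4('a'): parent n0 fail=0; on 'a' 0 → fail=0;  out ∅∪∅=∅
  n14('b'): parent n0 fail=0; on 'b' 0 → fail=0;  out ∅∪∅=∅
  n2('cb'): parent n1 fail=0; on 'b' 0 → fail=14;  out ∅∪∅=∅
  n5('ac'): parent n4 fail=0; on 'c' 0 → fail=1;  out ∅∪∅=∅
  n9('ab'): parent n4 fail=0; on 'b' 0 → fail=14;  out ∅∪∅=∅
  n11('ad'): parent n4 fail=0; on 'd' 0 → fail=0;  out ∅∪∅=∅
  n15('bc'): parent n14 fail=0; on 'c' 0 → fail=1;  out {4}∪∅={4}
  n3('cbc'): parent n2 fail=14; on 'c' 14 → fail=15;  out {0}∪{4}={0,4}
  n6('acc'): parent n5 fail=1; on 'c' 1→0 → fail=1;  out ∅∪∅=∅
  n10('abb'): parent n9 fail=14; on 'b' 14→0 → fail=14;  out {2}∪∅={2}
  n12('ada'): parent n11 fail=0; on 'a' 0 → fail=4;  out ∅∪∅=∅
  n7('accd'): parent n6 fail=1; on 'd' 1→0 → fail=0;  out ∅∪∅=∅
  n13('adaa'): parent n12 fail=4; on 'a' 4→0 → fail=4;  out {3}∪∅={3}
  n8('accdc'): parent n7 fail=0; on 'c' 0 → fail=1;  out {1}∪∅={1}

Scan:
pos 0 'd': at 0
pos 1 'a': at 4
pos 2 'b': at 9
pos 3 'b': at 10  ** P2@[1:3]
pos 4 'b': at 14 ·f
pos 5 'c': at 15  ** P4@[4:5]
pos 6 'b': at 2 ·f
pos 7 'c': at 3  ** P0@[5:7],P4@[6:7]
pos 8 'a': at 4 ·f
pos 9 'd': at 11
pos 10 'a': at 12
pos 11 'a': at 13  ** P3@[8:11]
pos 12 'd': at 11 ·f
pos 13 'b': at 14 ·f
pos 14 'd': at 0 ·f
pos 15 'c': at 1
pos 16 'b': at 2
pos 17 'a': at 4 ·f
pos 18 'c': at 5
pos 19 'c': at 6
pos 20 'd': at 7
pos 21 'c': at 8  ** P1@[17:21]
pos 22 'c': at 1 ·f
pos 23 'a': at 4 ·f
pos 24 'c': at 5
pos 25 'c': at 6
pos 26 'd': at 7
pos 27 'c': at 8  ** P1@[23:27]
pos 28 'b': at 2 ·f
pos 29 'b': at 14 ·f
pos 30 'b': at 14 ·f
pos 31 'c': at 15  ** P4@[30:31]
pos 32 'c': at 1 ·f
pos 33 'b': at 2
pos 34 'c': at 3  ** P0@[32:34],P4@[33:34]
pos 35 'b': at 2 ·f
pos 36 'c': at 3  ** P0@[34:36],P4@[35:36]
pos 37 'd': at 0 ·f
pos 38 'd': at 0
pos 39 'd': at 0
pos 40 'c': at 1
pos 41 'a': at 4 ·f
pos 42 'd': at 11
pos 43 'a': at 12
pos 44 'a': at 13  ** P3@[41:44]
pos 45 'd': at 11 ·f
pos 46 'a': at 12
pos 47 'd': at 11 ·f
pos 48 'a': at 12
pos 49 'a': at 13  ** P3@[46:49]
pos 50 'b': at 9 ·f
pos 51 'a': at 4 ·f
pos 52 'c': at 5
pos 53 'c': at 6
pos 54 'd': at 7
pos 55 'c': at 8  ** P1@[51:55]
pos 56 'a': at 4 ·f
pos 57 'd': at 11
pos 58 'a': at 12

All matches (sorted): [[3,2],[5,4],[7,0],[7,4],[11,3],[21,1],[27,1],[31,4],[34,0],[34,4],[36,0],[36,4],[44,3],[49,3],[55,1]]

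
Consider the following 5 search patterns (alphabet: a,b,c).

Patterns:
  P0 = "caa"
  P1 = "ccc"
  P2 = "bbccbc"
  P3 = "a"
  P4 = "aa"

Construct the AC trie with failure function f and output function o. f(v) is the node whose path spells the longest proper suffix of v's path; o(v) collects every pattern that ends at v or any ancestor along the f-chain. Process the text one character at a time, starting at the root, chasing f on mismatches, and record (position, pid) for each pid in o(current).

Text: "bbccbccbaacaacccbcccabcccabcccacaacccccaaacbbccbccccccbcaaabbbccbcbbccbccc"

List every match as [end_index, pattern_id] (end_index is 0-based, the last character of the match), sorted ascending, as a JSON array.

Build:
Trie nodes:
  n0 'ε': a→12 b→6 c→1
  n1 'c': a→2 c→4
  n2 'ca': a→3
  n3 'caa': ·  ←P0
  n4 'cc': c→5
  n5 'ccc': ·  ←P1
  n6 'b': b→7
  n7 'bb': c→8
  n8 'bbc': c→9
  n9 'bbcc': b→10
  n10 'bbccb': c→11
  n11 'bbccbc': ·  ←P2
  n12 'a': a→13  ←P3
  n13 'aa': ·  ←P4

BFS fail/out derivation:
  n1('c'): parent n0 fail=0; on 'c' 0 → fail=0;  out ∅∪∅=∅
  n6('b'): parent n0 fail=0; on 'b' 0 → fail=0;  out ∅∪∅=∅
  n12('a'): parent n0 fail=0; on 'a' 0 → fail=0;  out {3}∪∅={3}
  n2('ca'): parent n1 fail=0; on 'a' 0 → fail=12;  out ∅∪{3}={3}
  n4('cc'): parent n1 fail=0; on 'c' 0 → fail=1;  out ∅∪∅=∅
  n7('bb'): parent n6 fail=0; on 'b' 0 → fail=6;  out ∅∪∅=∅
  n13('aa'): parent n12 fail=0; on 'a' 0 → fail=12;  out {4}∪{3}={3,4}
  n3('caa'): parent n2 fail=12; on 'a' 12 → fail=13;  out {0}∪{3,4}={0,3,4}
  n5('ccc'): parent n4 fail=1; on 'c' 1 → fail=4;  out {1}∪∅={1}
  n8('bbc'): parent n7 fail=6; on 'c' 6→0 → fail=1;  out ∅∪∅=∅
  n9('bbcc'): parent n8 fail=1; on 'c' 1 → fail=4;  out ∅∪∅=∅
  n10('bbccb'): parent n9 fail=4; on 'b' 4→1→0 → fail=6;  out ∅∪∅=∅
  n11('bbccbc'): parent n10 fail=6; on 'c' 6→0 → fail=1;  out {2}∪∅={2}

Run:
[0] read 'b'  n0⇒n6
[1] read 'b'  n6⇒n7
[2] read 'c'  n7⇒n8
[3] read 'c'  n8⇒n9
[4] read 'b'  n9⇒n10
[5] read 'c'  n10⇒n11  → match P2@[0:5]
[6] read 'c'  n11⇒n4 ·f
[7] read 'b'  n4⇒n6 ·f
[8] read 'a'  n6⇒n12 ·f  → match P3@[8:8]
[9] read 'a'  n12⇒n13  → match P3@[9:9],P4@[8:9]
[10] read 'c'  n13⇒n1 ·f
[11] read 'a'  n1⇒n2  → match P3@[11:11]
[12] read 'a'  n2⇒n3  → match P0@[10:12],P3@[12:12],P4@[11:12]
[13] read 'c'  n3⇒n1 ·f
[14] read 'c'  n1⇒n4
[15] read 'c'  n4⇒n5  → match P1@[13:15]
[16] read 'b'  n5⇒n6 ·f
[17] read 'c'  n6⇒n1 ·f
[18] read 'c'  n1⇒n4
[19] read 'c'  n4⇒n5  → match P1@[17:19]
[20] read 'a'  n5⇒n2 ·f  → match P3@[20:20]
[21] read 'b'  n2⇒n6 ·f
[22] read 'c'  n6⇒n1 ·f
[23] read 'c'  n1⇒n4
[24] read 'c'  n4⇒n5  → match P1@[22:24]
[25] read 'a'  n5⇒n2 ·f  → match P3@[25:25]
[26] read 'b'  n2⇒n6 ·f
[27] read 'c'  n6⇒n1 ·f
[28] read 'c'  n1⇒n4
[29] read 'c'  n4⇒n5  → match P1@[27:29]
[30] read 'a'  n5⇒n2 ·f  → match P3@[30:30]
[31] read 'c'  n2⇒n1 ·f
[32] read 'a'  n1⇒n2  → match P3@[32:32]
[33] read 'a'  n2⇒n3  → match P0@[31:33],P3@[33:33],P4@[32:33]
[34] read 'c'  n3⇒n1 ·f
[35] read 'c'  n1⇒n4
[36] read 'c'  n4⇒n5  → match P1@[34:36]
[37] read 'c'  n5⇒n5 ·f  → match P1@[35:37]
[38] read 'c'  n5⇒n5 ·f  → match P1@[36:38]
[39] read 'a'  n5⇒n2 ·f  → match P3@[39:39]
[40] read 'a'  n2⇒n3  → match P0@[38:40],P3@[40:40],P4@[39:40]
[41] read 'a'  n3⇒n13 ·f  → match P3@[41:41],P4@[40:41]
[42] read 'c'  n13⇒n1 ·f
[43] read 'b'  n1⇒n6 ·f
[44] read 'b'  n6⇒n7
[45] read 'c'  n7⇒n8
[46] read 'c'  n8⇒n9
[47] read 'b'  n9⇒n10
[48] read 'c'  n10⇒n11  → match P2@[43:48]
[49] read 'c'  n11⇒n4 ·f
[50] read 'c'  n4⇒n5  → match P1@[48:50]
[51] read 'c'  n5⇒n5 ·f  → match P1@[49:51]
[52] read 'c'  n5⇒n5 ·f  → match P1@[50:52]
[53] read 'c'  n5⇒n5 ·f  → match P1@[51:53]
[54] read 'b'  n5⇒n6 ·f
[55] read 'c'  n6⇒n1 ·f
[56] read 'a'  n1⇒n2  → match P3@[56:56]
[57] read 'a'  n2⇒n3  → match P0@[55:57],P3@[57:57],P4@[56:57]
[58] read 'a'  n3⇒n13 ·f  → match P3@[58:58],P4@[57:58]
[59] read 'b'  n13⇒n6 ·f
[60] read 'b'  n6⇒n7
[61] read 'b'  n7⇒n7 ·f
[62] read 'c'  n7⇒n8
[63] read 'c'  n8⇒n9
[64] read 'b'  n9⇒n10
[65] read 'c'  n10⇒n11  → match P2@[60:65]
[66] read 'b'  n11⇒n6 ·f
[67] read 'b'  n6⇒n7
[68] read 'c'  n7⇒n8
[69] read 'c'  n8⇒n9
[70] read 'b'  n9⇒n10
[71] read 'c'  n10⇒n11  → match P2@[66:71]
[72] read 'c'  n11⇒n4 ·f
[73] read 'c'  n4⇒n5  → match P1@[71:73]

Matches: [[5,2],[8,3],[9,3],[9,4],[11,3],[12,0],[12,3],[12,4],[15,1],[19,1],[20,3],[24,1],[25,3],[29,1],[30,3],[32,3],[33,0],[33,3],[33,4],[36,1],[37,1],[38,1],[39,3],[40,0],[40,3],[40,4],[41,3],[41,4],[48,2],[50,1],[51,1],[52,1],[53,1],[56,3],[57,0],[57,3],[57,4],[58,3],[58,4],[65,2],[71,2],[73,1]]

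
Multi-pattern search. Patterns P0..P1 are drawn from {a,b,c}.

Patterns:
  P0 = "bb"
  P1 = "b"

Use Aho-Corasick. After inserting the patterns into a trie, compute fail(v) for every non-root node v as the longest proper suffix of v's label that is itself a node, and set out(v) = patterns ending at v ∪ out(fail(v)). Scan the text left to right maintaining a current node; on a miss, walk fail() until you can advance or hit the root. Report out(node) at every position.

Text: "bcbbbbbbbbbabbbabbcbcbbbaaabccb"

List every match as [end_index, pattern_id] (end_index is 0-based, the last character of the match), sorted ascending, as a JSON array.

Build automaton:
Trie nodes:
  0='ε' goto b→1
  1='b' goto b→2  [P1 ends]
  2='bb' goto ·  [P0 ends]

Failure links (BFS by depth):
  fail(1) 'b': from fail(0)=0 chase 'b': 0 ⇒ 0;  out={1}∪out(0)={1}
  fail(2) 'bb': from fail(1)=0 chase 'b': 0 ⇒ 1;  out={0}∪out(1)={0,1}

Text stream:
[0] read 'b'  n0⇒n1  → match P1@[0:0]
[1] read 'c'  n1⇒n0 (via fail)
[2] read 'b'  n0⇒n1  → match P1@[2:2]
[3] read 'b'  n1⇒n2  → match P0@[2:3],P1@[3:3]
[4] read 'b'  n2⇒n2 (via fail)  → match P0@[3:4],P1@[4:4]
[5] read 'b'  n2⇒n2 (via fail)  → match P0@[4:5],P1@[5:5]
[6] read 'b'  n2⇒n2 (via fail)  → match P0@[5:6],P1@[6:6]
[7] read 'b'  n2⇒n2 (via fail)  → match P0@[6:7],P1@[7:7]
[8] read 'b'  n2⇒n2 (via fail)  → match P0@[7:8],P1@[8:8]
[9] read 'b'  n2⇒n2 (via fail)  → match P0@[8:9],P1@[9:9]
[10] read 'b'  n2⇒n2 (via fail)  → match P0@[9:10],P1@[10:10]
[11] read 'a'  n2⇒n0 (via fail)
[12] read 'b'  n0⇒n1  → match P1@[12:12]
[13] read 'b'  n1⇒n2  → match P0@[12:13],P1@[13:13]
[14] read 'b'  n2⇒n2 (via fail)  → match P0@[13:14],P1@[14:14]
[15] read 'a'  n2⇒n0 (via fail)
[16] read 'b'  n0⇒n1  → match P1@[16:16]
[17] read 'b'  n1⇒n2  → match P0@[16:17],P1@[17:17]
[18] read 'c'  n2⇒n0 (via fail)
[19] read 'b'  n0⇒n1  → match P1@[19:19]
[20] read 'c'  n1⇒n0 (via fail)
[21] read 'b'  n0⇒n1  → match P1@[21:21]
[22] read 'b'  n1⇒n2  → match P0@[21:22],P1@[22:22]
[23] read 'b'  n2⇒n2 (via fail)  → match P0@[22:23],P1@[23:23]
[24] read 'a'  n2⇒n0 (via fail)
[25] read 'a'  n0⇒n0
[26] read 'a'  n0⇒n0
[27] read 'b'  n0⇒n1  → match P1@[27:27]
[28] read 'c'  n1⇒n0 (via fail)
[29] read 'c'  n0⇒n0
[30] read 'b'  n0⇒n1  → match P1@[30:30]

Result: [[0,1],[2,1],[3,0],[3,1],[4,0],[4,1],[5,0],[5,1],[6,0],[6,1],[7,0],[7,1],[8,0],[8,1],[9,0],[9,1],[10,0],[10,1],[12,1],[13,0],[13,1],[14,0],[14,1],[16,1],[17,0],[17,1],[19,1],[21,1],[22,0],[22,1],[23,0],[23,1],[27,1],[30,1]]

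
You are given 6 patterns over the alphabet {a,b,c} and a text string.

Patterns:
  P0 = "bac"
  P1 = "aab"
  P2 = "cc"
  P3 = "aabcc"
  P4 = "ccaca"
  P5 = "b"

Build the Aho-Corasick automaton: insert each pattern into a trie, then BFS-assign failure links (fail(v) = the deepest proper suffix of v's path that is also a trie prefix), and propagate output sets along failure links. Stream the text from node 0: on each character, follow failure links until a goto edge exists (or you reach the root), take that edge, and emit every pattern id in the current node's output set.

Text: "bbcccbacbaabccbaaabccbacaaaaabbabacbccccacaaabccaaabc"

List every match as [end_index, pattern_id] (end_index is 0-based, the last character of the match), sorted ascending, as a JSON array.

Construct AC machine:
Trie nodes:
  0='ε' goto a→4 b→1 c→7
  1='b' goto a→2  [P5 ends]
  2='ba' goto c→3
  3='bac' goto ·  [P0 ends]
  4='a' goto a→5
  5='aa' goto b→6
  6='aab' goto c→9  [P1 ends]
  7='c' goto c→8
  8='cc' goto a→11  [P2 ends]
  9='aabc' goto c→10
  10='aabcc' goto ·  [P3 ends]
  11='cca' goto c→12
  12='ccac' goto a→13
  13='ccaca' goto ·  [P4 ends]

BFS fail/out derivation:
  n1('b'): parent n0 fail=0; on 'b' 0 → fail=0;  out {5}∪∅={5}
  n4('a'): parent n0 fail=0; on 'a' 0 → fail=0;  out ∅∪∅=∅
  n7('c'): parent n0 fail=0; on 'c' 0 → fail=0;  out ∅∪∅=∅
  n2('ba'): parent n1 fail=0; on 'a' 0 → fail=4;  out ∅∪∅=∅
  n5('aa'): parent n4 fail=0; on 'a' 0 → fail=4;  out ∅∪∅=∅
  n8('cc'): parent n7 fail=0; on 'c' 0 → fail=7;  out {2}∪∅={2}
  n3('bac'): parent n2 fail=4; on 'c' 4→0 → fail=7;  out {0}∪∅={0}
  n6('aab'): parent n5 fail=4; on 'b' 4→0 → fail=1;  out {1}∪{5}={1,5}
  n11('cca'): parent n8 fail=7; on 'a' 7→0 → fail=4;  out ∅∪∅=∅
  n9('aabc'): parent n6 fail=1; on 'c' 1→0 → fail=7;  out ∅∪∅=∅
  n12('ccac'): parent n11 fail=4; on 'c' 4→0 → fail=7;  out ∅∪∅=∅
  n10('aabcc'): parent n9 fail=7; on 'c' 7 → fail=8;  out {3}∪{2}={2,3}
  n13('ccaca'): parent n12 fail=7; on 'a' 7→0 → fail=4;  out {4}∪∅={4}

Run:
i=0 'b': node 0→1  → match P5@[0:0]
i=1 'b': node 1→1 (via fail)  → match P5@[1:1]
i=2 'c': node 1→7 (via fail)
i=3 'c': node 7→8  → match P2@[2:3]
i=4 'c': node 8→8 (via fail)  → match P2@[3:4]
i=5 'b': node 8→1 (via fail)  → match P5@[5:5]
i=6 'a': node 1→2
i=7 'c': node 2→3  → match P0@[5:7]
i=8 'b': node 3→1 (via fail)  → match P5@[8:8]
i=9 'a': node 1→2
i=10 'a': node 2→5 (via fail)
i=11 'b': node 5→6  → match P1@[9:11],P5@[11:11]
i=12 'c': node 6→9
i=13 'c': node 9→10  → match P2@[12:13],P3@[9:13]
i=14 'b': node 10→1 (via fail)  → match P5@[14:14]
i=15 'a': node 1→2
i=16 'a': node 2→5 (via fail)
i=17 'a': node 5→5 (via fail)
i=18 'b': node 5→6  → match P1@[16:18],P5@[18:18]
i=19 'c': node 6→9
i=20 'c': node 9→10  → match P2@[19:20],P3@[16:20]
i=21 'b': node 10→1 (via fail)  → match P5@[21:21]
i=22 'a': node 1→2
i=23 'c': node 2→3  → match P0@[21:23]
i=24 'a': node 3→4 (via fail)
i=25 'a': node 4→5
i=26 'a': node 5→5 (via fail)
i=27 'a': node 5→5 (via fail)
i=28 'a': node 5→5 (via fail)
i=29 'b': node 5→6  → match P1@[27:29],P5@[29:29]
i=30 'b': node 6→1 (via fail)  → match P5@[30:30]
i=31 'a': node 1→2
i=32 'b': node 2→1 (via fail)  → match P5@[32:32]
i=33 'a': node 1→2
i=34 'c': node 2→3  → match P0@[32:34]
i=35 'b': node 3→1 (via fail)  → match P5@[35:35]
i=36 'c': node 1→7 (via fail)
i=37 'c': node 7→8  → match P2@[36:37]
i=38 'c': node 8→8 (via fail)  → match P2@[37:38]
i=39 'c': node 8→8 (via fail)  → match P2@[38:39]
i=40 'a': node 8→11
i=41 'c': node 11→12
i=42 'a': node 12→13  → match P4@[38:42]
i=43 'a': node 13→5 (via fail)
i=44 'a': node 5→5 (via fail)
i=45 'b': node 5→6  → match P1@[43:45],P5@[45:45]
i=46 'c': node 6→9
i=47 'c': node 9→10  → match P2@[46:47],P3@[43:47]
i=48 'a': node 10→11 (via fail)
i=49 'a': node 11→5 (via fail)
i=50 'a': node 5→5 (via fail)
i=51 'b': node 5→6  → match P1@[49:51],P5@[51:51]
i=52 'c': node 6→9

All matches (sorted): [[0,5],[1,5],[3,2],[4,2],[5,5],[7,0],[8,5],[11,1],[11,5],[13,2],[13,3],[14,5],[18,1],[18,5],[20,2],[20,3],[21,5],[23,0],[29,1],[29,5],[30,5],[32,5],[34,0],[35,5],[37,2],[38,2],[39,2],[42,4],[45,1],[45,5],[47,2],[47,3],[51,1],[51,5]]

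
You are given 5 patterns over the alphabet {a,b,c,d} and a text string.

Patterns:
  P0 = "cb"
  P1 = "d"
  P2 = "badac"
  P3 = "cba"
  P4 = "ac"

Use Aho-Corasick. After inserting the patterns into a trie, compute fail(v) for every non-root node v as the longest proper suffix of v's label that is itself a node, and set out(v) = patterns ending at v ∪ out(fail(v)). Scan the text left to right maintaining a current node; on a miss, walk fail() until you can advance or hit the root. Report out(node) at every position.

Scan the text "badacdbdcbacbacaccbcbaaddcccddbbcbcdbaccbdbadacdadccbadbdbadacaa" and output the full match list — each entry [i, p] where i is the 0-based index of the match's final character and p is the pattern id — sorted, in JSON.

Construct AC machine:
Trie nodes:
  n0 'ε': a→10 b→4 c→1 d→3
  n1 'c': b→2
  n2 'cb': a→9  [P0 ends]
  n3 'd': ·  [P1 ends]
  n4 'b': a→5
  n5 'ba': d→6
  n6 'bad': a→7
  n7 'bada': c→8
  n8 'badac': ·  [P2 ends]
  n9 'cba': ·  [P3 ends]
  n10 'a': c→11
  n11 'ac': ·  [P4 ends]

BFS fail/out derivation:
  n1('c'): parent n0 fail=0; on 'c' 0 → fail=0;  out ∅∪∅=∅
  n3('d'): parent n0 fail=0; on 'd' 0 → fail=0;  out {1}∪∅={1}
  n4('b'): parent n0 fail=0; on 'b' 0 → fail=0;  out ∅∪∅=∅
  n10('a'): parent n0 fail=0; on 'a' 0 → fail=0;  out ∅∪∅=∅
  n2('cb'): parent n1 fail=0; on 'b' 0 → fail=4;  out {0}∪∅={0}
  n5('ba'): parent n4 fail=0; on 'a' 0 → fail=10;  out ∅∪∅=∅
  n11('ac'): parent n10 fail=0; on 'c' 0 → fail=1;  out {4}∪∅={4}
  n6('bad'): parent n5 fail=10; on 'd' 10→0 → fail=3;  out ∅∪{1}={1}
  n9('cba'): parent n2 fail=4; on 'a' 4 → fail=5;  out {3}∪∅={3}
  n7('bada'): parent n6 fail=3; on 'a' 3→0 → fail=10;  out ∅∪∅=∅
  n8('badac'): parent n7 fail=10; on 'c' 10 → fail=11;  out {2}∪{4}={2,4}

Run:
[0] read 'b'  n0⇒n4
[1] read 'a'  n4⇒n5
[2] read 'd'  n5⇒n6  emit P1@[2:2]
[3] read 'a'  n6⇒n7
[4] read 'c'  n7⇒n8  emit P2@[0:4],P4@[3:4]
[5] read 'd'  n8⇒n3 (fail-walked)  emit P1@[5:5]
[6] read 'b'  n3⇒n4 (fail-walked)
[7] read 'd'  n4⇒n3 (fail-walked)  emit P1@[7:7]
[8] read 'c'  n3⇒n1 (fail-walked)
[9] read 'b'  n1⇒n2  emit P0@[8:9]
[10] read 'a'  n2⇒n9  emit P3@[8:10]
[11] read 'c'  n9⇒n11 (fail-walked)  emit P4@[10:11]
[12] read 'b'  n11⇒n2 (fail-walked)  emit P0@[11:12]
[13] read 'a'  n2⇒n9  emit P3@[11:13]
[14] read 'c'  n9⇒n11 (fail-walked)  emit P4@[13:14]
[15] read 'a'  n11⇒n10 (fail-walked)
[16] read 'c'  n10⇒n11  emit P4@[15:16]
[17] read 'c'  n11⇒n1 (fail-walked)
[18] read 'b'  n1⇒n2  emit P0@[17:18]
[19] read 'c'  n2⇒n1 (fail-walked)
[20] read 'b'  n1⇒n2  emit P0@[19:20]
[21] read 'a'  n2⇒n9  emit P3@[19:21]
[22] read 'a'  n9⇒n10 (fail-walked)
[23] read 'd'  n10⇒n3 (fail-walked)  emit P1@[23:23]
[24] read 'd'  n3⇒n3 (fail-walked)  emit P1@[24:24]
[25] read 'c'  n3⇒n1 (fail-walked)
[26] read 'c'  n1⇒n1 (fail-walked)
[27] read 'c'  n1⇒n1 (fail-walked)
[28] read 'd'  n1⇒n3 (fail-walked)  emit P1@[28:28]
[29] read 'd'  n3⇒n3 (fail-walked)  emit P1@[29:29]
[30] read 'b'  n3⇒n4 (fail-walked)
[31] read 'b'  n4⇒n4 (fail-walked)
[32] read 'c'  n4⇒n1 (fail-walked)
[33] read 'b'  n1⇒n2  emit P0@[32:33]
[34] read 'c'  n2⇒n1 (fail-walked)
[35] read 'd'  n1⇒n3 (fail-walked)  emit P1@[35:35]
[36] read 'b'  n3⇒n4 (fail-walked)
[37] read 'a'  n4⇒n5
[38] read 'c'  n5⇒n11 (fail-walked)  emit P4@[37:38]
[39] read 'c'  n11⇒n1 (fail-walked)
[40] read 'b'  n1⇒n2  emit P0@[39:40]
[41] read 'd'  n2⇒n3 (fail-walked)  emit P1@[41:41]
[42] read 'b'  n3⇒n4 (fail-walked)
[43] read 'a'  n4⇒n5
[44] read 'd'  n5⇒n6  emit P1@[44:44]
[45] read 'a'  n6⇒n7
[46] read 'c'  n7⇒n8  emit P2@[42:46],P4@[45:46]
[47] read 'd'  n8⇒n3 (fail-walked)  emit P1@[47:47]
[48] read 'a'  n3⇒n10 (fail-walked)
[49] read 'd'  n10⇒n3 (fail-walked)  emit P1@[49:49]
[50] read 'c'  n3⇒n1 (fail-walked)
[51] read 'c'  n1⇒n1 (fail-walked)
[52] read 'b'  n1⇒n2  emit P0@[51:52]
[53] read 'a'  n2⇒n9  emit P3@[51:53]
[54] read 'd'  n9⇒n6 (fail-walked)  emit P1@[54:54]
[55] read 'b'  n6⇒n4 (fail-walked)
[56] read 'd'  n4⇒n3 (fail-walked)  emit P1@[56:56]
[57] read 'b'  n3⇒n4 (fail-walked)
[58] read 'a'  n4⇒n5
[59] read 'd'  n5⇒n6  emit P1@[59:59]
[60] read 'a'  n6⇒n7
[61] read 'c'  n7⇒n8  emit P2@[57:61],P4@[60:61]
[62] read 'a'  n8⇒n10 (fail-walked)
[63] read 'a'  n10⇒n10 (fail-walked)

Result: [[2,1],[4,2],[4,4],[5,1],[7,1],[9,0],[10,3],[11,4],[12,0],[13,3],[14,4],[16,4],[18,0],[20,0],[21,3],[23,1],[24,1],[28,1],[29,1],[33,0],[35,1],[38,4],[40,0],[41,1],[44,1],[46,2],[46,4],[47,1],[49,1],[52,0],[53,3],[54,1],[56,1],[59,1],[61,2],[61,4]]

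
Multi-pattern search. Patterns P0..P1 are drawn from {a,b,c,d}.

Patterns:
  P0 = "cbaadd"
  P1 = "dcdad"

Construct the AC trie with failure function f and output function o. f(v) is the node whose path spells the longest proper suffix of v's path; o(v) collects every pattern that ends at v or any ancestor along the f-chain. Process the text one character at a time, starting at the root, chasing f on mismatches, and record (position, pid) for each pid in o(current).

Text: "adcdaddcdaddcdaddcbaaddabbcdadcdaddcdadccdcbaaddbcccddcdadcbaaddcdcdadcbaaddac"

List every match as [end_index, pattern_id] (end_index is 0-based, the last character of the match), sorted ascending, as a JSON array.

Construct AC machine:
Trie (insert patterns):
  0='ε' goto c→1 d→7
  1='c' goto b→2
  2='cb' goto a→3
  3='cba' goto a→4
  4='cbaa' goto d→5
  5='cbaad' goto d→6
  6='cbaadd' goto ·  [P0 ends]
  7='d' goto c→8
  8='dc' goto d→9
  9='dcd' goto a→10
  10='dcda' goto d→11
  11='dcdad' goto ·  [P1 ends]

BFS fail/out derivation:
  fail(1) 'c': from fail(0)=0 chase 'c': 0 ⇒ 0;  out=∅∪out(0)=∅
  fail(7) 'd': from fail(0)=0 chase 'd': 0 ⇒ 0;  out=∅∪out(0)=∅
  fail(2) 'cb': from fail(1)=0 chase 'b': 0 ⇒ 0;  out=∅∪out(0)=∅
  fail(8) 'dc': from fail(7)=0 chase 'c': 0 ⇒ 1;  out=∅∪out(1)=∅
  fail(3) 'cba': from fail(2)=0 chase 'a': 0 ⇒ 0;  out=∅∪out(0)=∅
  fail(9) 'dcd': from fail(8)=1 chase 'd': 1→0 ⇒ 7;  out=∅∪out(7)=∅
  fail(4) 'cbaa': from fail(3)=0 chase 'a': 0 ⇒ 0;  out=∅∪out(0)=∅
  fail(10) 'dcda': from fail(9)=7 chase 'a': 7→0 ⇒ 0;  out=∅∪out(0)=∅
  fail(5) 'cbaad': from fail(4)=0 chase 'd': 0 ⇒ 7;  out=∅∪out(7)=∅
  fail(11) 'dcdad': from fail(10)=0 chase 'd': 0 ⇒ 7;  out={1}∪out(7)={1}
  fail(6) 'cbaadd': from fail(5)=7 chase 'd': 7→0 ⇒ 7;  out={0}∪out(7)={0}

Scan:
[0] read 'a'  n0⇒n0
[1] read 'd'  n0⇒n7
[2] read 'c'  n7⇒n8
[3] read 'd'  n8⇒n9
[4] read 'a'  n9⇒n10
[5] read 'd'  n10⇒n11  ** P1@[1:5]
[6] read 'd'  n11⇒n7 ·f
[7] read 'c'  n7⇒n8
[8] read 'd'  n8⇒n9
[9] read 'a'  n9⇒n10
[10] read 'd'  n10⇒n11  ** P1@[6:10]
[11] read 'd'  n11⇒n7 ·f
[12] read 'c'  n7⇒n8
[13] read 'd'  n8⇒n9
[14] read 'a'  n9⇒n10
[15] read 'd'  n10⇒n11  ** P1@[11:15]
[16] read 'd'  n11⇒n7 ·f
[17] read 'c'  n7⇒n8
[18] read 'b'  n8⇒n2 ·f
[19] read 'a'  n2⇒n3
[20] read 'a'  n3⇒n4
[21] read 'd'  n4⇒n5
[22] read 'd'  n5⇒n6  ** P0@[17:22]
[23] read 'a'  n6⇒n0 ·f
[24] read 'b'  n0⇒n0
[25] read 'b'  n0⇒n0
[26] read 'c'  n0⇒n1
[27] read 'd'  n1⇒n7 ·f
[28] read 'a'  n7⇒n0 ·f
[29] read 'd'  n0⇒n7
[30] read 'c'  n7⇒n8
[31] read 'd'  n8⇒n9
[32] read 'a'  n9⇒n10
[33] read 'd'  n10⇒n11  ** P1@[29:33]
[34] read 'd'  n11⇒n7 ·f
[35] read 'c'  n7⇒n8
[36] read 'd'  n8⇒n9
[37] read 'a'  n9⇒n10
[38] read 'd'  n10⇒n11  ** P1@[34:38]
[39] read 'c'  n11⇒n8 ·f
[40] read 'c'  n8⇒n1 ·f
[41] read 'd'  n1⇒n7 ·f
[42] read 'c'  n7⇒n8
[43] read 'b'  n8⇒n2 ·f
[44] read 'a'  n2⇒n3
[45] read 'a'  n3⇒n4
[46] read 'd'  n4⇒n5
[47] read 'd'  n5⇒n6  ** P0@[42:47]
[48] read 'b'  n6⇒n0 ·f
[49] read 'c'  n0⇒n1
[50] read 'c'  n1⇒n1 ·f
[51] read 'c'  n1⇒n1 ·f
[52] read 'd'  n1⇒n7 ·f
[53] read 'd'  n7⇒n7 ·f
[54] read 'c'  n7⇒n8
[55] read 'd'  n8⇒n9
[56] read 'a'  n9⇒n10
[57] read 'd'  n10⇒n11  ** P1@[53:57]
[58] read 'c'  n11⇒n8 ·f
[59] read 'b'  n8⇒n2 ·f
[60] read 'a'  n2⇒n3
[61] read 'a'  n3⇒n4
[62] read 'd'  n4⇒n5
[63] read 'd'  n5⇒n6  ** P0@[58:63]
[64] read 'c'  n6⇒n8 ·f
[65] read 'd'  n8⇒n9
[66] read 'c'  n9⇒n8 ·f
[67] read 'd'  n8⇒n9
[68] read 'a'  n9⇒n10
[69] read 'd'  n10⇒n11  ** P1@[65:69]
[70] read 'c'  n11⇒n8 ·f
[71] read 'b'  n8⇒n2 ·f
[72] read 'a'  n2⇒n3
[73] read 'a'  n3⇒n4
[74] read 'd'  n4⇒n5
[75] read 'd'  n5⇒n6  ** P0@[70:75]
[76] read 'a'  n6⇒n0 ·f
[77] read 'c'  n0⇒n1

Result: [[5,1],[10,1],[15,1],[22,0],[33,1],[38,1],[47,0],[57,1],[63,0],[69,1],[75,0]]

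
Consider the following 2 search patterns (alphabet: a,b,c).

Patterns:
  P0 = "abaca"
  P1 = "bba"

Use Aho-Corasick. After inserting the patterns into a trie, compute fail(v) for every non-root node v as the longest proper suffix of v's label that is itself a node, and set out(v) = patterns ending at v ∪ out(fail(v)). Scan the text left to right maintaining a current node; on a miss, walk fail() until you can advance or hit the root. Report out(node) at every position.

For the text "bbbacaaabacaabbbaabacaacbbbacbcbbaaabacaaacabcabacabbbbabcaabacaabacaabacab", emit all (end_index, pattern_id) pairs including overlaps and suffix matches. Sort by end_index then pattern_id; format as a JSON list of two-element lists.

Build automaton:
Trie nodes:
  0='ε' goto a→1 b→6
  1='a' goto b→2
  2='ab' goto a→3
  3='aba' goto c→4
  4='abac' goto a→5
  5='abaca' goto ·  ←P0
  6='b' goto b→7
  7='bb' goto a→8
  8='bba' goto ·  ←P1

BFS fail/out derivation:
  fail(1) 'a': from fail(0)=0 chase 'a': 0 ⇒ 0;  out=∅∪out(0)=∅
  fail(6) 'b': from fail(0)=0 chase 'b': 0 ⇒ 0;  out=∅∪out(0)=∅
  fail(2) 'ab': from fail(1)=0 chase 'b': 0 ⇒ 6;  out=∅∪out(6)=∅
  fail(7) 'bb': from fail(6)=0 chase 'b': 0 ⇒ 6;  out=∅∪out(6)=∅
  fail(3) 'aba': from fail(2)=6 chase 'a': 6→0 ⇒ 1;  out=∅∪out(1)=∅
  fail(8) 'bba': from fail(7)=6 chase 'a': 6→0 ⇒ 1;  out={1}∪out(1)={1}
  fail(4) 'abac': from fail(3)=1 chase 'c': 1→0 ⇒ 0;  out=∅∪out(0)=∅
  fail(5) 'abaca': from fail(4)=0 chase 'a': 0 ⇒ 1;  out={0}∪out(1)={0}

Text stream:
pos 0 'b': at 6
pos 1 'b': at 7
pos 2 'b': at 7 (fail-walked)
pos 3 'a': at 8  ** P1@[1:3]
pos 4 'c': at 0 (fail-walked)
pos 5 'a': at 1
pos 6 'a': at 1 (fail-walked)
pos 7 'a': at 1 (fail-walked)
pos 8 'b': at 2
pos 9 'a': at 3
pos 10 'c': at 4
pos 11 'a': at 5  ** P0@[7:11]
pos 12 'a': at 1 (fail-walked)
pos 13 'b': at 2
pos 14 'b': at 7 (fail-walked)
pos 15 'b': at 7 (fail-walked)
pos 16 'a': at 8  ** P1@[14:16]
pos 17 'a': at 1 (fail-walked)
pos 18 'b': at 2
pos 19 'a': at 3
pos 20 'c': at 4
pos 21 'a': at 5  ** P0@[17:21]
pos 22 'a': at 1 (fail-walked)
pos 23 'c': at 0 (fail-walked)
pos 24 'b': at 6
pos 25 'b': at 7
pos 26 'b': at 7 (fail-walked)
pos 27 'a': at 8  ** P1@[25:27]
pos 28 'c': at 0 (fail-walked)
pos 29 'b': at 6
pos 30 'c': at 0 (fail-walked)
pos 31 'b': at 6
pos 32 'b': at 7
pos 33 'a': at 8  ** P1@[31:33]
pos 34 'a': at 1 (fail-walked)
pos 35 'a': at 1 (fail-walked)
pos 36 'b': at 2
pos 37 'a': at 3
pos 38 'c': at 4
pos 39 'a': at 5  ** P0@[35:39]
pos 40 'a': at 1 (fail-walked)
pos 41 'a': at 1 (fail-walked)
pos 42 'c': at 0 (fail-walked)
pos 43 'a': at 1
pos 44 'b': at 2
pos 45 'c': at 0 (fail-walked)
pos 46 'a': at 1
pos 47 'b': at 2
pos 48 'a': at 3
pos 49 'c': at 4
pos 50 'a': at 5  ** P0@[46:50]
pos 51 'b': at 2 (fail-walked)
pos 52 'b': at 7 (fail-walked)
pos 53 'b': at 7 (fail-walked)
pos 54 'b': at 7 (fail-walked)
pos 55 'a': at 8  ** P1@[53:55]
pos 56 'b': at 2 (fail-walked)
pos 57 'c': at 0 (fail-walked)
pos 58 'a': at 1
pos 59 'a': at 1 (fail-walked)
pos 60 'b': at 2
pos 61 'a': at 3
pos 62 'c': at 4
pos 63 'a': at 5  ** P0@[59:63]
pos 64 'a': at 1 (fail-walked)
pos 65 'b': at 2
pos 66 'a': at 3
pos 67 'c': at 4
pos 68 'a': at 5  ** P0@[64:68]
pos 69 'a': at 1 (fail-walked)
pos 70 'b': at 2
pos 71 'a': at 3
pos 72 'c': at 4
pos 73 'a': at 5  ** P0@[69:73]
pos 74 'b': at 2 (fail-walked)

All matches (sorted): [[3,1],[11,0],[16,1],[21,0],[27,1],[33,1],[39,0],[50,0],[55,1],[63,0],[68,0],[73,0]]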